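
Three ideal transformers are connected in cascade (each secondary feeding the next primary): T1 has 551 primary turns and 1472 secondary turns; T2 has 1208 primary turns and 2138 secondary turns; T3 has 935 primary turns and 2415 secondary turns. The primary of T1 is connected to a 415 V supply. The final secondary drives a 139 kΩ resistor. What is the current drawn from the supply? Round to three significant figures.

I_supply ≈ 0.445 A

After T1: V = 415.00 × 1472/551 = 1108.7 V.
After T2: V = 1108.7 × 2138/1208 = 1962.2 V.
After T3: V = 1962.2 × 2415/935 = 5068.2 V.
I_load = 5068.2/139000 = 0.036462 A, so P_out = 5068.2 × 0.036462 = 184.79 W.
All ideal ⇒ P_in = P_out, so I_supply = 184.79/415 = 0.445 A.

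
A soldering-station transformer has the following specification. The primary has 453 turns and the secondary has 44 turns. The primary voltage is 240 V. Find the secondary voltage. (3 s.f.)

V_s/V_p = N_s/N_p, so V_s = 240 × 44/453 = 23.3 V.

V_s ≈ 23.3 V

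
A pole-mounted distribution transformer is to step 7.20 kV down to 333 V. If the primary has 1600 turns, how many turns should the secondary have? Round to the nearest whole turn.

N_s = 74 turns

N_s/N_p = V_s/V_p, so N_s = 1600 × 333/7200 = 74.0 ≈ 74 turns.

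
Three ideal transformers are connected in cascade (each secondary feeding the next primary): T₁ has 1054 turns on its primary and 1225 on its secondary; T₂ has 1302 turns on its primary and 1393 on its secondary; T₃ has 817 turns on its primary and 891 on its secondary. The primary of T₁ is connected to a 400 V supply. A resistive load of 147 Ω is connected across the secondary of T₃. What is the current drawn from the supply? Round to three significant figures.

After T₁: V = 400.00 × 1225/1054 = 464.90 V.
After T₂: V = 464.90 × 1393/1302 = 497.39 V.
After T₃: V = 497.39 × 891/817 = 542.44 V.
I_load = 542.44/147 = 3.6901 A, so P_out = 542.44 × 3.6901 = 2001.6 W.
All ideal ⇒ P_in = P_out, so I_supply = 2001.6/400 = 5.00 A.

I_supply ≈ 5.00 A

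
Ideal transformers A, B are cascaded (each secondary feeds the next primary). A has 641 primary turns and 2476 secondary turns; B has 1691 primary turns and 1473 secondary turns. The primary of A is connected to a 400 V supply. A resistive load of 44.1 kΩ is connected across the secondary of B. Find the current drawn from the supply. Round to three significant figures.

After A: V = 400.00 × 2476/641 = 1545.1 V.
After B: V = 1545.1 × 1473/1691 = 1345.9 V.
I_load = 1345.9/44100 = 0.030519 A, so P_out = 1345.9 × 0.030519 = 41.076 W.
All ideal ⇒ P_in = P_out, so I_supply = 41.076/400 = 0.103 A.

I_supply ≈ 0.103 A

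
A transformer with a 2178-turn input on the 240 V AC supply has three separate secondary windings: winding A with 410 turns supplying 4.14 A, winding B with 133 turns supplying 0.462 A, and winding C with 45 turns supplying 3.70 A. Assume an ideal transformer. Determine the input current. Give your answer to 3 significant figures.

V_A = 240 × 410/2178 = 45.179 V; V_B = 240 × 133/2178 = 14.656 V; V_C = 240 × 45/2178 = 4.9587 V.
P_out = V_A I_A + V_B I_B + V_C I_C = 45.179×4.14 + 14.656×0.462 + 4.9587×3.70 = 187.04 + 6.7709 + 18.347 = 212.16 W.
Ideal ⇒ P_in = P_out, so I_in = P_out/V_in = 212.16/240 = 0.884 A.

I_in ≈ 0.884 A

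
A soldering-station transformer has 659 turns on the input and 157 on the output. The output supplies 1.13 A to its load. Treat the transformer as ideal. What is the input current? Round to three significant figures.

For an ideal transformer I_in/I_out = N_out/N_in, so I_in = 1.13 × 157/659 = 0.269 A.

I_in ≈ 0.269 A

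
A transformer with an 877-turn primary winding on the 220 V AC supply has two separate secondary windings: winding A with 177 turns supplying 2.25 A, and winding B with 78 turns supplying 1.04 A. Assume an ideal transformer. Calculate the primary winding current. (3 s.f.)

V_A = 220 × 177/877 = 44.401 V; V_B = 220 × 78/877 = 19.567 V.
P_out = V_A I_A + V_B I_B = 44.401×2.25 + 19.567×1.04 = 99.903 + 20.349 = 120.25 W.
Ideal ⇒ P_in = P_out, so I_p = P_out/V_p = 120.25/220 = 0.547 A.

I_p ≈ 0.547 A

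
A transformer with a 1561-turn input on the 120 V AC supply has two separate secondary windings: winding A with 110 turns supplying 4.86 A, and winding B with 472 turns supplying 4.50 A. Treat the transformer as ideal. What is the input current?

V_A = 120 × 110/1561 = 8.4561 V; V_B = 120 × 472/1561 = 36.284 V.
P_out = V_A I_A + V_B I_B = 8.4561×4.86 + 36.284×4.50 = 41.097 + 163.28 = 204.38 W.
Ideal ⇒ P_in = P_out, so I_in = P_out/V_in = 204.38/120 = 1.70 A.

I_in ≈ 1.70 A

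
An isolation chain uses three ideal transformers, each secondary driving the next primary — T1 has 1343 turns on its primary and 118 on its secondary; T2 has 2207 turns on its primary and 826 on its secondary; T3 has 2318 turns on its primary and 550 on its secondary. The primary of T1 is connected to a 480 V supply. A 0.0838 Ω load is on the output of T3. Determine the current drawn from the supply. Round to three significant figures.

Secondary of T1: V = 480.00 × 118/1343 = 42.174 V.
Secondary of T2: V = 42.174 × 826/2207 = 15.784 V.
Secondary of T3: V = 15.784 × 550/2318 = 3.7452 V.
I_load = 3.7452/0.0838 = 44.692 A, so P_out = 3.7452 × 44.692 = 167.38 W.
All ideal ⇒ P_in = P_out, so I_supply = 167.38/480 = 0.349 A.

I_supply ≈ 0.349 A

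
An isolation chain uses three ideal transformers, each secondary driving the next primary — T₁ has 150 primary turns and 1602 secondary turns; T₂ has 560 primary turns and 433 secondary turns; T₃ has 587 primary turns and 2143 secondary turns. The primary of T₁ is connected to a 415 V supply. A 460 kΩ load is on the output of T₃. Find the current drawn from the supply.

After T₁: V = 415.00 × 1602/150 = 4432.2 V.
After T₂: V = 4432.2 × 433/560 = 3427.0 V.
After T₃: V = 3427.0 × 2143/587 = 12511 V.
I_load = 12511/460000 = 0.027199 A, so P_out = 12511 × 0.027199 = 340.29 W.
All ideal ⇒ P_in = P_out, so I_supply = 340.29/415 = 0.820 A.

I_supply ≈ 0.820 A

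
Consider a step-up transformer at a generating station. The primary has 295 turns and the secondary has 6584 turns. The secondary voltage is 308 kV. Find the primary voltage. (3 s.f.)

V_p ≈ 13800 V

V_p/V_s = N_p/N_s, so V_p = 308000 × 295/6584 = 13800 V.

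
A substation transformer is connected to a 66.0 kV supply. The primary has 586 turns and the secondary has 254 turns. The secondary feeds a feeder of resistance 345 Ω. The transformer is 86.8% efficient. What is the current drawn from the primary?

V_s = 66000 × 254/586 = 28608 V.
I_s = V_s/R = 28608/345 = 82.920 A.
P_out = V_s I_s = 28608 × 82.920 = 2.3721×10^6 W.
P_in = P_out/η = 2.3721×10^6/0.868 = 2.7329×10^6 W.
I_p = P_in/V_p = 2.7329×10^6/66000 = 41.4 A.

I_p ≈ 41.4 A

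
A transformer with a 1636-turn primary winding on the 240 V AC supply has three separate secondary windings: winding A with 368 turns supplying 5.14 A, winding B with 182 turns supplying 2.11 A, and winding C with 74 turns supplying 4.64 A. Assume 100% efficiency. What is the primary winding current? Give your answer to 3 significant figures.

V_A = 240 × 368/1636 = 53.985 V; V_B = 240 × 182/1636 = 26.699 V; V_C = 240 × 74/1636 = 10.856 V.
P_out = V_A I_A + V_B I_B + V_C I_C = 53.985×5.14 + 26.699×2.11 + 10.856×4.64 = 277.48 + 56.335 + 50.371 = 384.19 W.
Ideal ⇒ P_in = P_out, so I_p = P_out/V_p = 384.19/240 = 1.60 A.

I_p ≈ 1.60 A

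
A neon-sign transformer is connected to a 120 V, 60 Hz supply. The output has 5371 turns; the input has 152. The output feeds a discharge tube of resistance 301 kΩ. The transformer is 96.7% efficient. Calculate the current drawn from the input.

I_in ≈ 0.515 A

V_out = 120 × 5371/152 = 4240.3 V.
I_out = V_out/R = 4240.3/301000 = 0.014087 A.
P_out = V_out I_out = 4240.3 × 0.014087 = 59.734 W.
P_in = P_out/η = 59.734/0.967 = 61.772 W.
I_in = P_in/V_in = 61.772/120 = 0.515 A.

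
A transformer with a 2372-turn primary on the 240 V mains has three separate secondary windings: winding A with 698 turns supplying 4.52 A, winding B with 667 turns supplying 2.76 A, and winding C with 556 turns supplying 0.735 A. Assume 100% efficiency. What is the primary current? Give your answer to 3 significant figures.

V_A = 240 × 698/2372 = 70.624 V; V_B = 240 × 667/2372 = 67.487 V; V_C = 240 × 556/2372 = 56.256 V.
P_out = V_A I_A + V_B I_B + V_C I_C = 70.624×4.52 + 67.487×2.76 + 56.256×0.735 = 319.22 + 186.27 + 41.348 = 546.83 W.
Ideal ⇒ P_in = P_out, so I_p = P_out/V_p = 546.83/240 = 2.28 A.

I_p ≈ 2.28 A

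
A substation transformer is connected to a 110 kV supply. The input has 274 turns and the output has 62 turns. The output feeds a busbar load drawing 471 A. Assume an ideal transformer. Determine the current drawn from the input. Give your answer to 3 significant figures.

I_in ≈ 107 A

For an ideal transformer I_in N_in = I_out N_out, so I_in = 471 × 62/274 = 107 A.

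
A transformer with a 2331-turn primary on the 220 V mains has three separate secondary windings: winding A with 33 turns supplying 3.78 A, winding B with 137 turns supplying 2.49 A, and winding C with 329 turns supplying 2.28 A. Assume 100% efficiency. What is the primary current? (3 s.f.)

V_A = 220 × 33/2331 = 3.1145 V; V_B = 220 × 137/2331 = 12.930 V; V_C = 220 × 329/2331 = 31.051 V.
P_out = V_A I_A + V_B I_B + V_C I_C = 3.1145×3.78 + 12.930×2.49 + 31.051×2.28 = 11.773 + 32.196 + 70.796 = 114.77 W.
Ideal ⇒ P_in = P_out, so I_p = P_out/V_p = 114.77/220 = 0.522 A.

I_p ≈ 0.522 A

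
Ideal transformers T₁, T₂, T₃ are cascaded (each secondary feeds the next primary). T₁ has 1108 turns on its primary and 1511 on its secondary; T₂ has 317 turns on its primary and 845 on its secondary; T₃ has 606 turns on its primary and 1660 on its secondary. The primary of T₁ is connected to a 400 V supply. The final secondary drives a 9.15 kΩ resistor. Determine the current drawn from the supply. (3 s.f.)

I_supply ≈ 4.33 A

Secondary of T₁: V = 400.00 × 1511/1108 = 545.49 V.
Secondary of T₂: V = 545.49 × 845/317 = 1454.1 V.
Secondary of T₃: V = 1454.1 × 1660/606 = 3983.1 V.
I_load = 3983.1/9150 = 0.43531 A, so P_out = 3983.1 × 0.43531 = 1733.9 W.
All ideal ⇒ P_in = P_out, so I_supply = 1733.9/400 = 4.33 A.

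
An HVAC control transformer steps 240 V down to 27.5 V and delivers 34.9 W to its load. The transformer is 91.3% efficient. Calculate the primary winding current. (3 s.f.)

I_p ≈ 0.159 A

P_in = P_out/η = 34.9/0.913 = 38.226 W.
I_p = P_in/V_p = 38.226/240 = 0.159 A.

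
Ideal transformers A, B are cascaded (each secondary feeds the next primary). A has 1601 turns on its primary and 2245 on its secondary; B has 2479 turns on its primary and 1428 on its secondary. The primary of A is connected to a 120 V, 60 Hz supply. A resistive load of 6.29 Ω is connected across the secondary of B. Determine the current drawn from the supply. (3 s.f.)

Secondary of A: V = 120.00 × 2245/1601 = 168.27 V.
Secondary of B: V = 168.27 × 1428/2479 = 96.930 V.
I_load = 96.930/6.29 = 15.410 A, so P_out = 96.930 × 15.410 = 1493.7 W.
All ideal ⇒ P_in = P_out, so I_supply = 1493.7/120 = 12.4 A.

I_supply ≈ 12.4 A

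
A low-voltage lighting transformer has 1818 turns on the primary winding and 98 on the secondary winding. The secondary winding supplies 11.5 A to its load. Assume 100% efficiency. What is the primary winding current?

For an ideal transformer I_p/I_s = N_s/N_p, so I_p = 11.5 × 98/1818 = 0.620 A.

I_p ≈ 0.620 A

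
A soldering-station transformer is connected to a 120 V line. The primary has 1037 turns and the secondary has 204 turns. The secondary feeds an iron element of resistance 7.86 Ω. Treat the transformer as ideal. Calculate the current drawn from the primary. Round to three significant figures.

V_s = V_p × N_s/N_p = 120 × 204/1037 = 23.607 V.
I_s = V_s/R = 23.607/7.86 = 3.0034 A.
For an ideal transformer I_p N_p = I_s N_s, so I_p = 3.0034 × 204/1037 = 0.591 A.

I_p ≈ 0.591 A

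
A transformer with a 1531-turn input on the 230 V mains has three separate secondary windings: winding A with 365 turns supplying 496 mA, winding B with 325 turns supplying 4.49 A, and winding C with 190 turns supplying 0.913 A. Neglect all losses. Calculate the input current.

V_A = 230 × 365/1531 = 54.833 V; V_B = 230 × 325/1531 = 48.824 V; V_C = 230 × 190/1531 = 28.543 V.
P_out = V_A I_A + V_B I_B + V_C I_C = 54.833×0.496 + 48.824×4.49 + 28.543×0.913 = 27.197 + 219.22 + 26.060 = 272.48 W.
Ideal ⇒ P_in = P_out, so I_in = P_out/V_in = 272.48/230 = 1.18 A.

I_in ≈ 1.18 A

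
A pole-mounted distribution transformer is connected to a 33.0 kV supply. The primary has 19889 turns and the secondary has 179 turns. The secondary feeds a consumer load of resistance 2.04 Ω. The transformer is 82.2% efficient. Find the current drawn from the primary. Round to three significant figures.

V_s = 33000 × 179/19889 = 297.00 V.
I_s = V_s/R = 297.00/2.04 = 145.59 A.
P_out = V_s I_s = 297.00 × 145.59 = 43239 W.
P_in = P_out/η = 43239/0.822 = 52602 W.
I_p = P_in/V_p = 52602/33000 = 1.59 A.

I_p ≈ 1.59 A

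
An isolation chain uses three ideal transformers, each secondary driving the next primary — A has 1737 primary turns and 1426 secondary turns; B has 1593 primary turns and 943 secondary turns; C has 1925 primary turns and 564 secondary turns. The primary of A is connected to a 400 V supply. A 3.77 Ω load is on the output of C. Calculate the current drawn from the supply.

I_supply ≈ 2.15 A

After A: V = 400.00 × 1426/1737 = 328.38 V.
After B: V = 328.38 × 943/1593 = 194.39 V.
After C: V = 194.39 × 564/1925 = 56.954 V.
I_load = 56.954/3.77 = 15.107 A, so P_out = 56.954 × 15.107 = 860.41 W.
All ideal ⇒ P_in = P_out, so I_supply = 860.41/400 = 2.15 A.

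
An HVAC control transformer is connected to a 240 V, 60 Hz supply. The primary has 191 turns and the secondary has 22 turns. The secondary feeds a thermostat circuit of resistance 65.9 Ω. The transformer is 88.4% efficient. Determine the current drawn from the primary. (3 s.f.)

V_s = 240 × 22/191 = 27.644 V.
I_s = V_s/R = 27.644/65.9 = 0.41948 A.
P_out = V_s I_s = 27.644 × 0.41948 = 11.596 W.
P_in = P_out/η = 11.596/0.884 = 13.118 W.
I_p = P_in/V_p = 13.118/240 = 0.0547 A.

I_p ≈ 0.0547 A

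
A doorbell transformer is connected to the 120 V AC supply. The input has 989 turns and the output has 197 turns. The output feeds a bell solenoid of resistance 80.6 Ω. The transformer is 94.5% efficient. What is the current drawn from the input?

V_out = 120 × 197/989 = 23.903 V.
I_out = V_out/R = 23.903/80.6 = 0.29656 A.
P_out = V_out I_out = 23.903 × 0.29656 = 7.0887 W.
P_in = P_out/η = 7.0887/0.945 = 7.5013 W.
I_in = P_in/V_in = 7.5013/120 = 0.0625 A.

I_in ≈ 0.0625 A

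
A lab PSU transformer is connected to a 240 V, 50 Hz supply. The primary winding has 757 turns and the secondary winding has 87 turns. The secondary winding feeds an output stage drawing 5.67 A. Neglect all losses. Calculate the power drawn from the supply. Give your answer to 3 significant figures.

P ≈ 156 W

I_p = I_s × N_s/N_p = 5.67 × 87/757 = 0.65164 A.
P = V_p I_p = 240 × 0.65164 = 156 W.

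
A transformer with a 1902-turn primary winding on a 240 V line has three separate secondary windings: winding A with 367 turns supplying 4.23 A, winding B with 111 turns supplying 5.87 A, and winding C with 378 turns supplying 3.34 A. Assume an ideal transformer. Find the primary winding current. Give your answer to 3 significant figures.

I_p ≈ 1.82 A

V_A = 240 × 367/1902 = 46.309 V; V_B = 240 × 111/1902 = 14.006 V; V_C = 240 × 378/1902 = 47.697 V.
P_out = V_A I_A + V_B I_B + V_C I_C = 46.309×4.23 + 14.006×5.87 + 47.697×3.34 = 195.89 + 82.217 + 159.31 = 437.41 W.
Ideal ⇒ P_in = P_out, so I_p = P_out/V_p = 437.41/240 = 1.82 A.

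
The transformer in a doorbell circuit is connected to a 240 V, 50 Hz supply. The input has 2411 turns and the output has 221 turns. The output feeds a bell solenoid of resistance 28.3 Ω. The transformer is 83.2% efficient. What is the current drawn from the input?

I_in ≈ 0.0856 A

V_out = 240 × 221/2411 = 21.999 V.
I_out = V_out/R = 21.999/28.3 = 0.77736 A.
P_out = V_out I_out = 21.999 × 0.77736 = 17.101 W.
P_in = P_out/η = 17.101/0.832 = 20.554 W.
I_in = P_in/V_in = 20.554/240 = 0.0856 A.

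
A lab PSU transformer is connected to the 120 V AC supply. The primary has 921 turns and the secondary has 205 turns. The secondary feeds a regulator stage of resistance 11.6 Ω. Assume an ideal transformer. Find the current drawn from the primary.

V_s = V_p × N_s/N_p = 120 × 205/921 = 26.710 V.
I_s = V_s/R = 26.710/11.6 = 2.3026 A.
For an ideal transformer I_p N_p = I_s N_s, so I_p = 2.3026 × 205/921 = 0.513 A.

I_p ≈ 0.513 A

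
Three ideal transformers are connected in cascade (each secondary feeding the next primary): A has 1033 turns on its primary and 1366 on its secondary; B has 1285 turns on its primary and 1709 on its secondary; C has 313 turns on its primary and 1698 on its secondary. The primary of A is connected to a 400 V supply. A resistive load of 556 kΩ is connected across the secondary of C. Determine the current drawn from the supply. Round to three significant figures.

After A: V = 400.00 × 1366/1033 = 528.94 V.
After B: V = 528.94 × 1709/1285 = 703.48 V.
After C: V = 703.48 × 1698/313 = 3816.3 V.
I_load = 3816.3/556000 = 0.0068639 A, so P_out = 3816.3 × 0.0068639 = 26.195 W.
All ideal ⇒ P_in = P_out, so I_supply = 26.195/400 = 0.0655 A.

I_supply ≈ 0.0655 A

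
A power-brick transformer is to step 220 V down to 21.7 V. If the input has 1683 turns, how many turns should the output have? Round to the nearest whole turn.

N_out/N_in = V_out/V_in, so N_out = 1683 × 21.7/220 = 166.0 ≈ 166 turns.

N_out = 166 turns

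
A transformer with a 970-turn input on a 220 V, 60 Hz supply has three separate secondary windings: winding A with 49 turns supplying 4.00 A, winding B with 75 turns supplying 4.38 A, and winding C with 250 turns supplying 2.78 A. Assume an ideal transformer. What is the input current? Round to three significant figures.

I_in ≈ 1.26 A

V_A = 220 × 49/970 = 11.113 V; V_B = 220 × 75/970 = 17.010 V; V_C = 220 × 250/970 = 56.701 V.
P_out = V_A I_A + V_B I_B + V_C I_C = 11.113×4.00 + 17.010×4.38 + 56.701×2.78 = 44.454 + 74.505 + 157.63 = 276.59 W.
Ideal ⇒ P_in = P_out, so I_in = P_out/V_in = 276.59/220 = 1.26 A.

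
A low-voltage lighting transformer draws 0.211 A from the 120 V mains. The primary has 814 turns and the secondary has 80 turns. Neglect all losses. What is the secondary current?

I_s ≈ 2.15 A

I_s/I_p = N_p/N_s, so I_s = 0.211 × 814/80 = 2.15 A.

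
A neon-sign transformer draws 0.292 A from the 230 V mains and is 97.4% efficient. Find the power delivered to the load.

P_out ≈ 65.4 W

P_in = V_p I_p = 230 × 0.292 = 67.160 W.
P_out = η P_in = 0.974 × 67.160 = 65.4 W.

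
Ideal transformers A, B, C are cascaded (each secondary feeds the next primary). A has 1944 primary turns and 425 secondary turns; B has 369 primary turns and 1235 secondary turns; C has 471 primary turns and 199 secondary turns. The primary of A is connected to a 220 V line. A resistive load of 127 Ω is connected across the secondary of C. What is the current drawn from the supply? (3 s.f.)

Secondary of A: V = 220.00 × 425/1944 = 48.097 V.
Secondary of B: V = 48.097 × 1235/369 = 160.97 V.
Secondary of C: V = 160.97 × 199/471 = 68.012 V.
I_load = 68.012/127 = 0.53553 A, so P_out = 68.012 × 0.53553 = 36.423 W.
All ideal ⇒ P_in = P_out, so I_supply = 36.423/220 = 0.166 A.

I_supply ≈ 0.166 A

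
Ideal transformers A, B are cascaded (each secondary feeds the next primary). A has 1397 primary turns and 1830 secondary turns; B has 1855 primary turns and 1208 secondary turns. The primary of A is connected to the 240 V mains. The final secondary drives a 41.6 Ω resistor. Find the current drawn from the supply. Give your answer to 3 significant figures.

I_supply ≈ 4.20 A

After A: V = 240.00 × 1830/1397 = 314.39 V.
After B: V = 314.39 × 1208/1855 = 204.73 V.
I_load = 204.73/41.6 = 4.9215 A, so P_out = 204.73 × 4.9215 = 1007.6 W.
All ideal ⇒ P_in = P_out, so I_supply = 1007.6/240 = 4.20 A.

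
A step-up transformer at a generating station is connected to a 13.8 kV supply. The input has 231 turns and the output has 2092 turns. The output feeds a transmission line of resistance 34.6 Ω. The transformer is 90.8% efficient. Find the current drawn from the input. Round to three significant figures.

V_out = 13800 × 2092/231 = 124980 V.
I_out = V_out/R = 124980/34.6 = 3612.0 A.
P_out = V_out I_out = 124980 × 3612.0 = 4.5142×10^8 W.
P_in = P_out/η = 4.5142×10^8/0.908 = 4.9716×10^8 W.
I_in = P_in/V_in = 4.9716×10^8/13800 = 36000 A.

I_in ≈ 36000 A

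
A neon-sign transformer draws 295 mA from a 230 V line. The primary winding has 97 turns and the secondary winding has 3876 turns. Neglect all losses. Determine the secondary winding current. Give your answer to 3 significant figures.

I_s/I_p = N_p/N_s, so I_s = 0.295 × 97/3876 = 0.00738 A.

I_s ≈ 0.00738 A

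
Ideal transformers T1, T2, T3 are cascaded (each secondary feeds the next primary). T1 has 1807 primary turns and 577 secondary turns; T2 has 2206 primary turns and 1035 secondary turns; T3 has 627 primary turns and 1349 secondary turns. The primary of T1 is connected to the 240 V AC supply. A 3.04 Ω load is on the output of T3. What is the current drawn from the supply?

After T1: V = 240.00 × 577/1807 = 76.635 V.
After T2: V = 76.635 × 1035/2206 = 35.955 V.
After T3: V = 35.955 × 1349/627 = 77.359 V.
I_load = 77.359/3.04 = 25.447 A, so P_out = 77.359 × 25.447 = 1968.5 W.
All ideal ⇒ P_in = P_out, so I_supply = 1968.5/240 = 8.20 A.

I_supply ≈ 8.20 A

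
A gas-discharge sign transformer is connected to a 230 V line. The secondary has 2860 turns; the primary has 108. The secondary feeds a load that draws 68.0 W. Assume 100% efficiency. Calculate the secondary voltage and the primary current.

V_s ≈ 6090 V, I_p ≈ 0.296 A

V_s = V_p × N_s/N_p = 230 × 2860/108 = 6090.7 V.
I_s = P/V_s = 68.0/6090.7 = 0.011164 A.
I_p = I_s × N_s/N_p = 0.011164 × 2860/108 = 0.296 A.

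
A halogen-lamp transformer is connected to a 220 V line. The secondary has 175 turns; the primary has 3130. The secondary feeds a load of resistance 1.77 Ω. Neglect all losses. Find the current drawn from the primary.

V_s = V_p × N_s/N_p = 220 × 175/3130 = 12.300 V.
I_s = V_s/R = 12.300/1.77 = 6.9493 A.
For an ideal transformer I_p N_p = I_s N_s, so I_p = 6.9493 × 175/3130 = 0.389 A.

I_p ≈ 0.389 A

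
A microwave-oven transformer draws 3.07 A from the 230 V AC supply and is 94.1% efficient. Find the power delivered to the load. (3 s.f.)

P_out ≈ 664 W

P_in = V_p I_p = 230 × 3.07 = 706.10 W.
P_out = η P_in = 0.941 × 706.10 = 664 W.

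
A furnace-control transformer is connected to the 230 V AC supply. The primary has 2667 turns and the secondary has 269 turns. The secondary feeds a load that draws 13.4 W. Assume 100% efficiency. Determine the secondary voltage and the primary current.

V_s = V_p × N_s/N_p = 230 × 269/2667 = 23.198 V.
I_s = P/V_s = 13.4/23.198 = 0.57763 A.
I_p = I_s × N_s/N_p = 0.57763 × 269/2667 = 0.0583 A.

V_s ≈ 23.2 V, I_p ≈ 0.0583 A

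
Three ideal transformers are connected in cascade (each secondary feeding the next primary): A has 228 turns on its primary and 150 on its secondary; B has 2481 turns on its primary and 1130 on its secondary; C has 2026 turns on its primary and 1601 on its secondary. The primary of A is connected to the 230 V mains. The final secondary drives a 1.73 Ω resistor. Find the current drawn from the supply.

After A: V = 230.00 × 150/228 = 151.32 V.
After B: V = 151.32 × 1130/2481 = 68.919 V.
After C: V = 68.919 × 1601/2026 = 54.461 V.
I_load = 54.461/1.73 = 31.481 A, so P_out = 54.461 × 31.481 = 1714.5 W.
All ideal ⇒ P_in = P_out, so I_supply = 1714.5/230 = 7.45 A.

I_supply ≈ 7.45 A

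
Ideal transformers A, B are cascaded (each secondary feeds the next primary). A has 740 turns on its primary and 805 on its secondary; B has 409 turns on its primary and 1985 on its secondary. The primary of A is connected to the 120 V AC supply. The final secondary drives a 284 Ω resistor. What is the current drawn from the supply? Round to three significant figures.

I_supply ≈ 11.8 A

Secondary of A: V = 120.00 × 805/740 = 130.54 V.
Secondary of B: V = 130.54 × 1985/409 = 633.55 V.
I_load = 633.55/284 = 2.2308 A, so P_out = 633.55 × 2.2308 = 1413.3 W.
All ideal ⇒ P_in = P_out, so I_supply = 1413.3/120 = 11.8 A.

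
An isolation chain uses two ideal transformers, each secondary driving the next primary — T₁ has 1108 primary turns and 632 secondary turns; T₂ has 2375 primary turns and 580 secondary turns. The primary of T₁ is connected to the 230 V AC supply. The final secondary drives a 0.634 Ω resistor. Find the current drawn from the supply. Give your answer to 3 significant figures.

After T₁: V = 230.00 × 632/1108 = 131.19 V.
After T₂: V = 131.19 × 580/2375 = 32.038 V.
I_load = 32.038/0.634 = 50.534 A, so P_out = 32.038 × 50.534 = 1619.0 W.
All ideal ⇒ P_in = P_out, so I_supply = 1619.0/230 = 7.04 A.

I_supply ≈ 7.04 A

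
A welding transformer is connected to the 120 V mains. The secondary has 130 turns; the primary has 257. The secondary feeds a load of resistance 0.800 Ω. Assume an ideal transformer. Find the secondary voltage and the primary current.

V_s = V_p × N_s/N_p = 120 × 130/257 = 60.700 V.
I_s = V_s/R = 60.700/0.800 = 75.875 A.
I_p = I_s × N_s/N_p = 75.875 × 130/257 = 38.4 A.

V_s ≈ 60.7 V, I_p ≈ 38.4 A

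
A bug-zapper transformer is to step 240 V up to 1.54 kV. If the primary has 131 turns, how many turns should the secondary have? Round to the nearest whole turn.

N_s/N_p = V_s/V_p, so N_s = 131 × 1540/240 = 840.6 ≈ 841 turns.

N_s = 841 turns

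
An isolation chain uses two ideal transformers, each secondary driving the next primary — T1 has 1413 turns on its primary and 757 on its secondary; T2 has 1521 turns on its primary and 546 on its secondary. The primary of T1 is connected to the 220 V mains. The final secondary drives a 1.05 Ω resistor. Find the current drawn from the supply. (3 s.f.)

After T1: V = 220.00 × 757/1413 = 117.86 V.
After T2: V = 117.86 × 546/1521 = 42.310 V.
I_load = 42.310/1.05 = 40.295 A, so P_out = 42.310 × 40.295 = 1704.9 W.
All ideal ⇒ P_in = P_out, so I_supply = 1704.9/220 = 7.75 A.

I_supply ≈ 7.75 A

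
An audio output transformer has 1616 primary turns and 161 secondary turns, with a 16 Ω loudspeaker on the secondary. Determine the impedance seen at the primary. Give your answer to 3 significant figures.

Z_p = (N_p/N_s)² × Z_s = (1616/161)² × 16 = 1610 Ω.

Z_p ≈ 1610 Ω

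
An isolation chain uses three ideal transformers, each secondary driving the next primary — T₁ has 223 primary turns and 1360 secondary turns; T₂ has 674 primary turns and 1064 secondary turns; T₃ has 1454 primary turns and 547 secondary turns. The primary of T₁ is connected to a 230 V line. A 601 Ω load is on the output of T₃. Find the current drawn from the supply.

I_supply ≈ 5.02 A

Secondary of T₁: V = 230.00 × 1360/223 = 1402.7 V.
Secondary of T₂: V = 1402.7 × 1064/674 = 2214.3 V.
Secondary of T₃: V = 2214.3 × 547/1454 = 833.04 V.
I_load = 833.04/601 = 1.3861 A, so P_out = 833.04 × 1.3861 = 1154.7 W.
All ideal ⇒ P_in = P_out, so I_supply = 1154.7/230 = 5.02 A.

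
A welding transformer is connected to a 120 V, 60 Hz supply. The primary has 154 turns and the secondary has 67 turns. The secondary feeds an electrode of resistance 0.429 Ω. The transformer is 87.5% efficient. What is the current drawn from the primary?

V_s = 120 × 67/154 = 52.208 V.
I_s = V_s/R = 52.208/0.429 = 121.70 A.
P_out = V_s I_s = 52.208 × 121.70 = 6353.5 W.
P_in = P_out/η = 6353.5/0.875 = 7261.1 W.
I_p = P_in/V_p = 7261.1/120 = 60.5 A.

I_p ≈ 60.5 A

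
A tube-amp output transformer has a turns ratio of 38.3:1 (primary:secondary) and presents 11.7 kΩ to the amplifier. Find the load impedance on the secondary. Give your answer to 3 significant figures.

Z_s = Z_p/(N_p/N_s)² = 11700/38.3² = 7.98 Ω.

Z_s ≈ 7.98 Ω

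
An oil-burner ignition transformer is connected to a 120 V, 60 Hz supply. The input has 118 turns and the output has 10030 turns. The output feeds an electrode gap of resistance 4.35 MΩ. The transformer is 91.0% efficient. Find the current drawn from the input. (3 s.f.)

I_in ≈ 0.219 A

V_out = 120 × 10030/118 = 10200 V.
I_out = V_out/R = 10200/(4.35×10^6) = 0.0023448 A.
P_out = V_out I_out = 10200 × 0.0023448 = 23.917 W.
P_in = P_out/η = 23.917/0.910 = 26.283 W.
I_in = P_in/V_in = 26.283/120 = 0.219 A.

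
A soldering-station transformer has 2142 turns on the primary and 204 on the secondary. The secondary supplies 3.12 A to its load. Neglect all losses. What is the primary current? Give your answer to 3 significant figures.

For an ideal transformer I_p/I_s = N_s/N_p, so I_p = 3.12 × 204/2142 = 0.297 A.

I_p ≈ 0.297 A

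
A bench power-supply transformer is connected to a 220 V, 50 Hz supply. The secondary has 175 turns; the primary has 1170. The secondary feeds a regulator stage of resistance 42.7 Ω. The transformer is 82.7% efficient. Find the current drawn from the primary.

V_s = 220 × 175/1170 = 32.906 V.
I_s = V_s/R = 32.906/42.7 = 0.77063 A.
P_out = V_s I_s = 32.906 × 0.77063 = 25.358 W.
P_in = P_out/η = 25.358/0.827 = 30.663 W.
I_p = P_in/V_p = 30.663/220 = 0.139 A.

I_p ≈ 0.139 A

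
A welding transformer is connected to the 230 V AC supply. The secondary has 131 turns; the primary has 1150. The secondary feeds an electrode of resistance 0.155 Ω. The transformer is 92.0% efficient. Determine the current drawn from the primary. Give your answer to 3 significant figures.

I_p ≈ 20.9 A

V_s = 230 × 131/1150 = 26.200 V.
I_s = V_s/R = 26.200/0.155 = 169.03 A.
P_out = V_s I_s = 26.200 × 169.03 = 4428.6 W.
P_in = P_out/η = 4428.6/0.920 = 4813.7 W.
I_p = P_in/V_p = 4813.7/230 = 20.9 A.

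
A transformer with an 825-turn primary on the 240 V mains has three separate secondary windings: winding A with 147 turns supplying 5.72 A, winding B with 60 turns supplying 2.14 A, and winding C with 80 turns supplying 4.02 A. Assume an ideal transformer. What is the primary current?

I_p ≈ 1.56 A

V_A = 240 × 147/825 = 42.764 V; V_B = 240 × 60/825 = 17.455 V; V_C = 240 × 80/825 = 23.273 V.
P_out = V_A I_A + V_B I_B + V_C I_C = 42.764×5.72 + 17.455×2.14 + 23.273×4.02 = 244.61 + 37.353 + 93.556 = 375.52 W.
Ideal ⇒ P_in = P_out, so I_p = P_out/V_p = 375.52/240 = 1.56 A.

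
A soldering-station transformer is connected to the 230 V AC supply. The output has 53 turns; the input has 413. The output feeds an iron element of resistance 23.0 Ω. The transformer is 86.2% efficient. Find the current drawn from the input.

I_in ≈ 0.191 A

V_out = 230 × 53/413 = 29.516 V.
I_out = V_out/R = 29.516/23.0 = 1.2833 A.
P_out = V_out I_out = 29.516 × 1.2833 = 37.877 W.
P_in = P_out/η = 37.877/0.862 = 43.941 W.
I_in = P_in/V_in = 43.941/230 = 0.191 A.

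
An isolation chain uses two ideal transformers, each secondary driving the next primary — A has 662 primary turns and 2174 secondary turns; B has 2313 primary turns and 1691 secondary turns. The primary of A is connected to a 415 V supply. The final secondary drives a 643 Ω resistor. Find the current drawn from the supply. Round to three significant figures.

After A: V = 415.00 × 2174/662 = 1362.9 V.
After B: V = 1362.9 × 1691/2313 = 996.36 V.
I_load = 996.36/643 = 1.5496 A, so P_out = 996.36 × 1.5496 = 1543.9 W.
All ideal ⇒ P_in = P_out, so I_supply = 1543.9/415 = 3.72 A.

I_supply ≈ 3.72 A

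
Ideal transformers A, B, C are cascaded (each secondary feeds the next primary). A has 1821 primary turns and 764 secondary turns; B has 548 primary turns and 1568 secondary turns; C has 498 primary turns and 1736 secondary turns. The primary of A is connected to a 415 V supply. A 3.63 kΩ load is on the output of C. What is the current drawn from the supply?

I_supply ≈ 2.00 A

Secondary of A: V = 415.00 × 764/1821 = 174.11 V.
Secondary of B: V = 174.11 × 1568/548 = 498.19 V.
Secondary of C: V = 498.19 × 1736/498 = 1736.7 V.
I_load = 1736.7/3630 = 0.47842 A, so P_out = 1736.7 × 0.47842 = 830.86 W.
All ideal ⇒ P_in = P_out, so I_supply = 830.86/415 = 2.00 A.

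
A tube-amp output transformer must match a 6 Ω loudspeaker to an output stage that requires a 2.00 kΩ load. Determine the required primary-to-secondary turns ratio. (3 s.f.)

N_p/N_s ≈ 18.3

Z_p/Z_s = (N_p/N_s)², so N_p/N_s = √(2000/6) = √333 = 18.3.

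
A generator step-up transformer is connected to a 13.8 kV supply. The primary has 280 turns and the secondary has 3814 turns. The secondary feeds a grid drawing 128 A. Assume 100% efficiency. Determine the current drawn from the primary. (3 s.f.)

For an ideal transformer I_p N_p = I_s N_s, so I_p = 128 × 3814/280 = 1740 A.

I_p ≈ 1740 A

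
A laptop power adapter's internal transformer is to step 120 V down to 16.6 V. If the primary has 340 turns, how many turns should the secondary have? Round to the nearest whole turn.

N_s/N_p = V_s/V_p, so N_s = 340 × 16.6/120 = 47.0 ≈ 47 turns.

N_s = 47 turns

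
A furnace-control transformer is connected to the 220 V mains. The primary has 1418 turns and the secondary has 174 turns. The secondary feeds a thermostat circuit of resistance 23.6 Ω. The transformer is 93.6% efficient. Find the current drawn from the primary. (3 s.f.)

V_s = 220 × 174/1418 = 26.996 V.
I_s = V_s/R = 26.996/23.6 = 1.1439 A.
P_out = V_s I_s = 26.996 × 1.1439 = 30.880 W.
P_in = P_out/η = 30.880/0.936 = 32.992 W.
I_p = P_in/V_p = 32.992/220 = 0.150 A.

I_p ≈ 0.150 A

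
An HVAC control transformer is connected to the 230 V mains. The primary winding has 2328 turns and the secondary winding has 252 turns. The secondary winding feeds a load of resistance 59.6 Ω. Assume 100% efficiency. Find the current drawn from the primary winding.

V_s = V_p × N_s/N_p = 230 × 252/2328 = 24.897 V.
I_s = V_s/R = 24.897/59.6 = 0.41773 A.
For an ideal transformer I_p N_p = I_s N_s, so I_p = 0.41773 × 252/2328 = 0.0452 A.

I_p ≈ 0.0452 A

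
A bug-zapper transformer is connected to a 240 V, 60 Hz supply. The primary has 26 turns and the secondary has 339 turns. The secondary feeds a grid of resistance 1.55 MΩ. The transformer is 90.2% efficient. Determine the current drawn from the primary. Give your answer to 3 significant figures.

V_s = 240 × 339/26 = 3129.2 V.
I_s = V_s/R = 3129.2/(1.55×10^6) = 0.0020189 A.
P_out = V_s I_s = 3129.2 × 0.0020189 = 6.3175 W.
P_in = P_out/η = 6.3175/0.902 = 7.0039 W.
I_p = P_in/V_p = 7.0039/240 = 0.0292 A.

I_p ≈ 0.0292 A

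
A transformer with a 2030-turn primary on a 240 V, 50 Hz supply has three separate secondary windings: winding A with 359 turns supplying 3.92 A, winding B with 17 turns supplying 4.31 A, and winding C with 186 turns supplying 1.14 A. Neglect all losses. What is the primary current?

I_p ≈ 0.834 A

V_A = 240 × 359/2030 = 42.443 V; V_B = 240 × 17/2030 = 2.0099 V; V_C = 240 × 186/2030 = 21.990 V.
P_out = V_A I_A + V_B I_B + V_C I_C = 42.443×3.92 + 2.0099×4.31 + 21.990×1.14 = 166.38 + 8.6625 + 25.069 = 200.11 W.
Ideal ⇒ P_in = P_out, so I_p = P_out/V_p = 200.11/240 = 0.834 A.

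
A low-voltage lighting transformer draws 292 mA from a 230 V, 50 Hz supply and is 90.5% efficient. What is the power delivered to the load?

P_in = V_p I_p = 230 × 0.292 = 67.160 W.
P_out = η P_in = 0.905 × 67.160 = 60.8 W.

P_out ≈ 60.8 W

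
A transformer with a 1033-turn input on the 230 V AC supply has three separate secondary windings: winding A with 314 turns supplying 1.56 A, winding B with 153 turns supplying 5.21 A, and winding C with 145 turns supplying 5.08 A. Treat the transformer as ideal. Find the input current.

V_A = 230 × 314/1033 = 69.913 V; V_B = 230 × 153/1033 = 34.066 V; V_C = 230 × 145/1033 = 32.285 V.
P_out = V_A I_A + V_B I_B + V_C I_C = 69.913×1.56 + 34.066×5.21 + 32.285×5.08 = 109.06 + 177.48 + 164.01 = 450.55 W.
Ideal ⇒ P_in = P_out, so I_in = P_out/V_in = 450.55/230 = 1.96 A.

I_in ≈ 1.96 A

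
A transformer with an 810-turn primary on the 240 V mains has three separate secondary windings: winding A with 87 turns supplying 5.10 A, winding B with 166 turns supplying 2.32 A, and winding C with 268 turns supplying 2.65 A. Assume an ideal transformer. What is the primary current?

V_A = 240 × 87/810 = 25.778 V; V_B = 240 × 166/810 = 49.185 V; V_C = 240 × 268/810 = 79.407 V.
P_out = V_A I_A + V_B I_B + V_C I_C = 25.778×5.10 + 49.185×2.32 + 79.407×2.65 = 131.47 + 114.11 + 210.43 = 456.01 W.
Ideal ⇒ P_in = P_out, so I_p = P_out/V_p = 456.01/240 = 1.90 A.

I_p ≈ 1.90 A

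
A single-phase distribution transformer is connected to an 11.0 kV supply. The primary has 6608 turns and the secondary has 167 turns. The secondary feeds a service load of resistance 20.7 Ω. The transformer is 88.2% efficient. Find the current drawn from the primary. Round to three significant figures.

I_p ≈ 0.385 A

V_s = 11000 × 167/6608 = 278.00 V.
I_s = V_s/R = 278.00/20.7 = 13.430 A.
P_out = V_s I_s = 278.00 × 13.430 = 3733.4 W.
P_in = P_out/η = 3733.4/0.882 = 4232.9 W.
I_p = P_in/V_p = 4232.9/11000 = 0.385 A.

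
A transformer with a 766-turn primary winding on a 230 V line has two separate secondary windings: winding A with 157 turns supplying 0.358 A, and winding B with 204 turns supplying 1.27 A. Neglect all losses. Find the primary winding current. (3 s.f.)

V_A = 230 × 157/766 = 47.141 V; V_B = 230 × 204/766 = 61.253 V.
P_out = V_A I_A + V_B I_B = 47.141×0.358 + 61.253×1.27 = 16.876 + 77.792 = 94.668 W.
Ideal ⇒ P_in = P_out, so I_p = P_out/V_p = 94.668/230 = 0.412 A.

I_p ≈ 0.412 A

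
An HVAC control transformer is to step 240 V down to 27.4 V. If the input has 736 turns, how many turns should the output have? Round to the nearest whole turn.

N_out = 84 turns

N_out/N_in = V_out/V_in, so N_out = 736 × 27.4/240 = 84.0 ≈ 84 turns.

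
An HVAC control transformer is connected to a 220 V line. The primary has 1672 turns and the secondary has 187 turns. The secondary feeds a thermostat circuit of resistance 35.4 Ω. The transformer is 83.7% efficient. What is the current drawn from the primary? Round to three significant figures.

V_s = 220 × 187/1672 = 24.605 V.
I_s = V_s/R = 24.605/35.4 = 0.69506 A.
P_out = V_s I_s = 24.605 × 0.69506 = 17.102 W.
P_in = P_out/η = 17.102/0.837 = 20.433 W.
I_p = P_in/V_p = 20.433/220 = 0.0929 A.

I_p ≈ 0.0929 A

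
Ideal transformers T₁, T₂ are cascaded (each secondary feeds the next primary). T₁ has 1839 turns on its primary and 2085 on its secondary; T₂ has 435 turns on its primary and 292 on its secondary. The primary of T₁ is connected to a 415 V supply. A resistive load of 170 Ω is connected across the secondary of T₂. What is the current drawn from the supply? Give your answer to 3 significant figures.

Secondary of T₁: V = 415.00 × 2085/1839 = 470.51 V.
Secondary of T₂: V = 470.51 × 292/435 = 315.84 V.
I_load = 315.84/170 = 1.8579 A, so P_out = 315.84 × 1.8579 = 586.79 W.
All ideal ⇒ P_in = P_out, so I_supply = 586.79/415 = 1.41 A.

I_supply ≈ 1.41 A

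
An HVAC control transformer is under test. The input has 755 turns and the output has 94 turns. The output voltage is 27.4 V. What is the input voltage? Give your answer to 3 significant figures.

V_in/V_out = N_in/N_out, so V_in = 27.4 × 755/94 = 220 V.

V_in ≈ 220 V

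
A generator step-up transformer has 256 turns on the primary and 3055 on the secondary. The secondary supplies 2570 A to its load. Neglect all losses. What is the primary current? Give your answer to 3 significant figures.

I_p ≈ 30700 A

For an ideal transformer I_p/I_s = N_s/N_p, so I_p = 2570 × 3055/256 = 30700 A.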